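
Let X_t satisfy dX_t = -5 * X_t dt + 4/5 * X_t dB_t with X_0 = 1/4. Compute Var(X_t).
Var(X_t) = (exp(16*t/25) - 1)*exp(-10*t)/16

For GBM dX = mu X dt + sigma X dB with X_0 = x_0, apply Itô to Y = log X: dY = (mu - sigma^2/2) dt + sigma dB, so Y_t = log(x_0) + (mu - sigma^2/2) t + sigma B_t and hence X_t = x_0 * exp((mu - sigma^2/2) t + sigma B_t).
With mu = -5, sigma = 4/5, x_0 = 1/4, this gives:
  X_t = 1/4 * exp((-133/25) * t + (4/5) * B_t).
Since sigma*B_t ~ Normal(0, sigma^2 t), E[exp(sigma*B_t)] = exp(sigma^2 t / 2); so E[X_t] = x_0 * exp((mu - sigma^2/2) t) * exp(sigma^2 t / 2) = x_0 * exp(mu t) = exp(-5*t)/4.
Var(X_t) = E[X_t^2] - (E[X_t])^2 = x_0^2 * exp(2 mu t) * (exp(sigma^2 t) - 1) = (exp(16*t/25) - 1)*exp(-10*t)/16.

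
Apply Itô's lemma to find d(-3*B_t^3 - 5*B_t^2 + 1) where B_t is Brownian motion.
d(-3*B_t^3 - 5*B_t^2 + 1) = (-9*B_t - 5) dt + (B_t*(-9*B_t - 10)) dB_t

Itô's formula for f(B_t) gives d f(B_t) = f'(B_t) dB_t + (1/2) f''(B_t) dt. Compute derivatives of f(x) = -3*x^3 - 5*x^2 + 1:
  f'(x)  = x*(-9*x - 10)
  f''(x) = -18*x - 10
Substitute x = B_t and multiply the f'' term by 1/2:
  drift     = (1/2) * (-18*x - 10) evaluated at B_t = -9*B_t - 5
  diffusion = (x*(-9*x - 10)) evaluated at B_t = B_t*(-9*B_t - 10)
Therefore d(-3*B_t^3 - 5*B_t^2 + 1) = (-9*B_t - 5) dt + (B_t*(-9*B_t - 10)) dB_t.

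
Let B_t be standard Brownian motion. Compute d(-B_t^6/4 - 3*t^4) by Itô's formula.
d(-B_t^6/4 - 3*t^4) = (-15*B_t^4/4 - 12*t^3) dt + (-3*B_t^5/2) dB_t

Itô's formula for f(t, x): d f(t, B_t) = (f_t + (1/2) f_xx) dt + f_x dB_t. Compute partials of f(t, x) = -3*t^4 - x^6/4:
  f_t(t,x)  = -12*t^3
  f_x(t,x)  = -3*x^5/2
  f_xx(t,x) = -15*x^4/2
Assemble drift = f_t + (1/2) f_xx = -12*t^3 - 15*x^4/4 and diffusion = f_x = -3*x^5/2. Substituting x = B_t:
  d(-B_t^6/4 - 3*t^4) = (-15*B_t^4/4 - 12*t^3) dt + (-3*B_t^5/2) dB_t.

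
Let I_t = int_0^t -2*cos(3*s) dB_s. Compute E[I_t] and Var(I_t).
E[I_t] = 0; Var(I_t) = 2*t + sin(6*t)/3

The Itô integral of a deterministic integrand f(s) has mean 0 because each increment f(s) * (B_{s+ds} - B_s) has mean 0. By the Itô isometry:
  Var( int_0^t f(s) dB_s ) = E[ (int_0^t f(s) dB_s)^2 ] = int_0^t f(s)^2 ds.
Here f(s) = -2*cos(3*s), so f(s)^2 = 4*cos(3*s)^2. Integrate:
  int_0^t (4*cos(3*s)^2) ds = 2*t + sin(6*t)/3.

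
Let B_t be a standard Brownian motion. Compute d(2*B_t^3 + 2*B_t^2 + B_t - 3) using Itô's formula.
d(2*B_t^3 + 2*B_t^2 + B_t - 3) = (6*B_t + 2) dt + (6*B_t^2 + 4*B_t + 1) dB_t

Itô's formula for f(B_t) gives d f(B_t) = f'(B_t) dB_t + (1/2) f''(B_t) dt. Compute derivatives of f(x) = 2*x^3 + 2*x^2 + x - 3:
  f'(x)  = 6*x^2 + 4*x + 1
  f''(x) = 12*x + 4
Substitute x = B_t and multiply the f'' term by 1/2:
  drift     = (1/2) * (12*x + 4) evaluated at B_t = 6*B_t + 2
  diffusion = (6*x^2 + 4*x + 1) evaluated at B_t = 6*B_t^2 + 4*B_t + 1
Therefore d(2*B_t^3 + 2*B_t^2 + B_t - 3) = (6*B_t + 2) dt + (6*B_t^2 + 4*B_t + 1) dB_t.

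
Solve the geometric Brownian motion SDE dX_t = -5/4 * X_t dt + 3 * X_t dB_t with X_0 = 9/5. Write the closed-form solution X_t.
X_t = 9/5 * exp((-23/4) * t + (3) * B_t)

For GBM dX = mu X dt + sigma X dB with X_0 = x_0, apply Itô to Y = log X: dY = (mu - sigma^2/2) dt + sigma dB, so Y_t = log(x_0) + (mu - sigma^2/2) t + sigma B_t and hence X_t = x_0 * exp((mu - sigma^2/2) t + sigma B_t).
With mu = -5/4, sigma = 3, x_0 = 9/5, this gives:
  X_t = 9/5 * exp((-23/4) * t + (3) * B_t).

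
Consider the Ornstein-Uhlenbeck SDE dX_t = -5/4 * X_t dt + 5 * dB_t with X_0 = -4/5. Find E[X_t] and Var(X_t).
E[X_t] = -4*exp(-5*t/4)/5; Var(X_t) = 10 - 10*exp(-5*t/2)

The OU SDE dX = -theta X dt + sigma dB admits the integrating factor exp(theta t): d(exp(theta t) X_t) = sigma exp(theta t) dB_t. Integrating from 0 to t:
  X_t = x_0 * exp(-theta t) + sigma * int_0^t exp(-theta (t-s)) dB_s.
The Itô integral has mean 0 and (by the Itô isometry) variance sigma^2 * int_0^t exp(-2 theta (t - s)) ds = sigma^2 * (1 - exp(-2 theta t)) / (2 theta).
With theta = 5/4, sigma = 5, x_0 = -4/5:
  E[X_t] = -4/5 * exp(-5/4 t) = -4*exp(-5*t/4)/5
  Var(X_t) = (5)^2 * (1 - exp(-2*5/4 t)) / (2 * 5/4) = 10 - 10*exp(-5*t/2).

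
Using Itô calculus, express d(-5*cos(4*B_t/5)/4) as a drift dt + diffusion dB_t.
d(-5*cos(4*B_t/5)/4) = (2*cos(4*B_t/5)/5) dt + (sin(4*B_t/5)) dB_t

Itô's formula for f(B_t) gives d f(B_t) = f'(B_t) dB_t + (1/2) f''(B_t) dt. Compute derivatives of f(x) = -5*cos(4*x/5)/4:
  f'(x)  = sin(4*x/5)
  f''(x) = 4*cos(4*x/5)/5
Substitute x = B_t and multiply the f'' term by 1/2:
  drift     = (1/2) * (4*cos(4*x/5)/5) evaluated at B_t = 2*cos(4*B_t/5)/5
  diffusion = (sin(4*x/5)) evaluated at B_t = sin(4*B_t/5)
Therefore d(-5*cos(4*B_t/5)/4) = (2*cos(4*B_t/5)/5) dt + (sin(4*B_t/5)) dB_t.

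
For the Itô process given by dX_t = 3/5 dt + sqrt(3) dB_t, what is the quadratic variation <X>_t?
<X>_t = 3*t

For an Itô process dX_t = a(t) dt + b(t) dB_t, the quadratic variation is <X>_t = int_0^t b(s)^2 ds (the drift term does not contribute). Here b(s) = sqrt(3), so
  b(s)^2 = 3.
Integrating from 0 to t:
  <X>_t = int_0^t (3) ds = 3*t.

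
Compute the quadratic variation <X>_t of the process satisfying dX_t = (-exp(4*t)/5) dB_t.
<X>_t = exp(8*t)/200 - 1/200

For an Itô process dX_t = a(t) dt + b(t) dB_t, the quadratic variation is <X>_t = int_0^t b(s)^2 ds (the drift term does not contribute). Here b(s) = -exp(4*s)/5, so
  b(s)^2 = exp(8*s)/25.
Integrating from 0 to t:
  <X>_t = int_0^t (exp(8*s)/25) ds = exp(8*t)/200 - 1/200.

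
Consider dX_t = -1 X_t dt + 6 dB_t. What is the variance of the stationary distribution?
lim Var(X_t) = 18

The OU SDE dX = -theta X dt + sigma dB admits the integrating factor exp(theta t): d(exp(theta t) X_t) = sigma exp(theta t) dB_t. Integrating from 0 to t gives X_t = x_0 * exp(-theta t) + sigma * int_0^t exp(-theta (t-s)) dB_s for any initial x_0. The Itô integral has variance (by the Itô isometry) sigma^2 * int_0^t exp(-2 theta (t - s)) ds = sigma^2 * (1 - exp(-2 theta t)) / (2 theta), independent of x_0.
With theta = 1, sigma = 6:
  Var(X_t) = (6)^2 * (1 - exp(-2*1 t)) / (2 * 1) = 18 - 18*exp(-2*t).
As t -> infinity, exp(-2*1 t) -> 0, so the stationary variance is sigma^2 / (2 theta) = 18.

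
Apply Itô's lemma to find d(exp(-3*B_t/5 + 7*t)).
d(exp(-3*B_t/5 + 7*t)) = (359*exp(-3*B_t/5 + 7*t)/50) dt + (-3*exp(-3*B_t/5 + 7*t)/5) dB_t

Itô's formula for f(t, x): d f(t, B_t) = (f_t + (1/2) f_xx) dt + f_x dB_t. Compute partials of f(t, x) = exp(7*t - 3*x/5):
  f_t(t,x)  = 7*exp(7*t - 3*x/5)
  f_x(t,x)  = -3*exp(7*t - 3*x/5)/5
  f_xx(t,x) = 9*exp(7*t - 3*x/5)/25
Assemble drift = f_t + (1/2) f_xx = 359*exp(7*t - 3*x/5)/50 and diffusion = f_x = -3*exp(7*t - 3*x/5)/5. Substituting x = B_t:
  d(exp(-3*B_t/5 + 7*t)) = (359*exp(-3*B_t/5 + 7*t)/50) dt + (-3*exp(-3*B_t/5 + 7*t)/5) dB_t.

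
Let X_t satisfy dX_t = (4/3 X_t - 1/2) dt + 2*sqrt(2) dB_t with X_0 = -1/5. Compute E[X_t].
E[X_t] = 3/8 - 23*exp(4*t/3)/40

Taking expectations and using E[dB_t] = 0, the mean m(t) = E[X_t] satisfies the ODE m'(t) = a m(t) + b with m(0) = x_0. With a = 4/3, b = -1/2, x_0 = -1/5, the solution is
  m(t) = x_0 * exp(a t) + (b/a) * (exp(a t) - 1)
       = (-1/5) * exp((4/3) t) + ((-1/2)/(4/3)) * (exp((4/3) t) - 1)
       = 3/8 - 23*exp(4*t/3)/40.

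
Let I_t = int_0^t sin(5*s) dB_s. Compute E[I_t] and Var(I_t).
E[I_t] = 0; Var(I_t) = t/2 - sin(10*t)/20

The Itô integral of a deterministic integrand f(s) has mean 0 because each increment f(s) * (B_{s+ds} - B_s) has mean 0. By the Itô isometry:
  Var( int_0^t f(s) dB_s ) = E[ (int_0^t f(s) dB_s)^2 ] = int_0^t f(s)^2 ds.
Here f(s) = sin(5*s), so f(s)^2 = sin(5*s)^2. Integrate:
  int_0^t (sin(5*s)^2) ds = t/2 - sin(10*t)/20.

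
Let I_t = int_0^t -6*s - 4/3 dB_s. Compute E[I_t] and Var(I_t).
E[I_t] = 0; Var(I_t) = 4*t*(27*t^2 + 18*t + 4)/9

The Itô integral of a deterministic integrand f(s) has mean 0 because each increment f(s) * (B_{s+ds} - B_s) has mean 0. By the Itô isometry:
  Var( int_0^t f(s) dB_s ) = E[ (int_0^t f(s) dB_s)^2 ] = int_0^t f(s)^2 ds.
Here f(s) = -6*s - 4/3, so f(s)^2 = 4*(9*s + 2)^2/9. Integrate:
  int_0^t (4*(9*s + 2)^2/9) ds = 4*t*(27*t^2 + 18*t + 4)/9.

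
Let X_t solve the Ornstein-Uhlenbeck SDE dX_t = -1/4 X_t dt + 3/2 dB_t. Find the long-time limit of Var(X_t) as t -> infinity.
lim Var(X_t) = 9/2

The OU SDE dX = -theta X dt + sigma dB admits the integrating factor exp(theta t): d(exp(theta t) X_t) = sigma exp(theta t) dB_t. Integrating from 0 to t gives X_t = x_0 * exp(-theta t) + sigma * int_0^t exp(-theta (t-s)) dB_s for any initial x_0. The Itô integral has variance (by the Itô isometry) sigma^2 * int_0^t exp(-2 theta (t - s)) ds = sigma^2 * (1 - exp(-2 theta t)) / (2 theta), independent of x_0.
With theta = 1/4, sigma = 3/2:
  Var(X_t) = (3/2)^2 * (1 - exp(-2*1/4 t)) / (2 * 1/4) = 9/2 - 9*exp(-t/2)/2.
As t -> infinity, exp(-2*1/4 t) -> 0, so the stationary variance is sigma^2 / (2 theta) = 9/2.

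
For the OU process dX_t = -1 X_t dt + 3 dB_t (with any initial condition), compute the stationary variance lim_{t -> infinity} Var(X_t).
lim Var(X_t) = 9/2

The OU SDE dX = -theta X dt + sigma dB admits the integrating factor exp(theta t): d(exp(theta t) X_t) = sigma exp(theta t) dB_t. Integrating from 0 to t gives X_t = x_0 * exp(-theta t) + sigma * int_0^t exp(-theta (t-s)) dB_s for any initial x_0. The Itô integral has variance (by the Itô isometry) sigma^2 * int_0^t exp(-2 theta (t - s)) ds = sigma^2 * (1 - exp(-2 theta t)) / (2 theta), independent of x_0.
With theta = 1, sigma = 3:
  Var(X_t) = (3)^2 * (1 - exp(-2*1 t)) / (2 * 1) = 9/2 - 9*exp(-2*t)/2.
As t -> infinity, exp(-2*1 t) -> 0, so the stationary variance is sigma^2 / (2 theta) = 9/2.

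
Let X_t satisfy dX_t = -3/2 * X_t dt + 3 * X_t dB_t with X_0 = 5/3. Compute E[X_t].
E[X_t] = 5*exp(-3*t/2)/3

For GBM dX = mu X dt + sigma X dB with X_0 = x_0, apply Itô to Y = log X: dY = (mu - sigma^2/2) dt + sigma dB, so Y_t = log(x_0) + (mu - sigma^2/2) t + sigma B_t and hence X_t = x_0 * exp((mu - sigma^2/2) t + sigma B_t).
With mu = -3/2, sigma = 3, x_0 = 5/3, this gives:
  X_t = 5/3 * exp((-6) * t + (3) * B_t).
Since sigma*B_t ~ Normal(0, sigma^2 t), E[exp(sigma*B_t)] = exp(sigma^2 t / 2); so E[X_t] = x_0 * exp((mu - sigma^2/2) t) * exp(sigma^2 t / 2) = x_0 * exp(mu t) = 5*exp(-3*t/2)/3.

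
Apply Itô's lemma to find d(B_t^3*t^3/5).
d(B_t^3*t^3/5) = (3*B_t*t^2*(B_t^2 + t)/5) dt + (3*B_t^2*t^3/5) dB_t

Itô's formula for f(t, x): d f(t, B_t) = (f_t + (1/2) f_xx) dt + f_x dB_t. Compute partials of f(t, x) = t^3*x^3/5:
  f_t(t,x)  = 3*t^2*x^3/5
  f_x(t,x)  = 3*t^3*x^2/5
  f_xx(t,x) = 6*t^3*x/5
Assemble drift = f_t + (1/2) f_xx = 3*t^2*x*(t + x^2)/5 and diffusion = f_x = 3*t^3*x^2/5. Substituting x = B_t:
  d(B_t^3*t^3/5) = (3*B_t*t^2*(B_t^2 + t)/5) dt + (3*B_t^2*t^3/5) dB_t.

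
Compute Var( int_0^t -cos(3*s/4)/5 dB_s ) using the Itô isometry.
Var = t/50 + sin(3*t/2)/75

The Itô integral of a deterministic integrand f(s) has mean 0 because each increment f(s) * (B_{s+ds} - B_s) has mean 0. By the Itô isometry:
  Var( int_0^t f(s) dB_s ) = E[ (int_0^t f(s) dB_s)^2 ] = int_0^t f(s)^2 ds.
Here f(s) = -cos(3*s/4)/5, so f(s)^2 = cos(3*s/4)^2/25. Integrate:
  int_0^t (cos(3*s/4)^2/25) ds = t/50 + sin(3*t/2)/75.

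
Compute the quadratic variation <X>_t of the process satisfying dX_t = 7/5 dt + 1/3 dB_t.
<X>_t = t/9

For an Itô process dX_t = a(t) dt + b(t) dB_t, the quadratic variation is <X>_t = int_0^t b(s)^2 ds (the drift term does not contribute). Here b(s) = 1/3, so
  b(s)^2 = 1/9.
Integrating from 0 to t:
  <X>_t = int_0^t (1/9) ds = t/9.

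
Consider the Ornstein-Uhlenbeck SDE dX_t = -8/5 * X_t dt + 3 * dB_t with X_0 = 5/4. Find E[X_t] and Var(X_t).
E[X_t] = 5*exp(-8*t/5)/4; Var(X_t) = 45/16 - 45*exp(-16*t/5)/16

The OU SDE dX = -theta X dt + sigma dB admits the integrating factor exp(theta t): d(exp(theta t) X_t) = sigma exp(theta t) dB_t. Integrating from 0 to t:
  X_t = x_0 * exp(-theta t) + sigma * int_0^t exp(-theta (t-s)) dB_s.
The Itô integral has mean 0 and (by the Itô isometry) variance sigma^2 * int_0^t exp(-2 theta (t - s)) ds = sigma^2 * (1 - exp(-2 theta t)) / (2 theta).
With theta = 8/5, sigma = 3, x_0 = 5/4:
  E[X_t] = 5/4 * exp(-8/5 t) = 5*exp(-8*t/5)/4
  Var(X_t) = (3)^2 * (1 - exp(-2*8/5 t)) / (2 * 8/5) = 45/16 - 45*exp(-16*t/5)/16.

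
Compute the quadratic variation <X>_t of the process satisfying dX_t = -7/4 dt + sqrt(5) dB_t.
<X>_t = 5*t

For an Itô process dX_t = a(t) dt + b(t) dB_t, the quadratic variation is <X>_t = int_0^t b(s)^2 ds (the drift term does not contribute). Here b(s) = sqrt(5), so
  b(s)^2 = 5.
Integrating from 0 to t:
  <X>_t = int_0^t (5) ds = 5*t.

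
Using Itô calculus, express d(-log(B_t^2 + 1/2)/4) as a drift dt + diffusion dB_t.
d(-log(B_t^2 + 1/2)/4) = ((B_t^2 - 1/2)/(2*B_t^2 + 1)^2) dt + (-B_t/(2*B_t^2 + 1)) dB_t

Itô's formula for f(B_t) gives d f(B_t) = f'(B_t) dB_t + (1/2) f''(B_t) dt. Compute derivatives of f(x) = -log(x^2 + 1/2)/4:
  f'(x)  = -x/(2*x^2 + 1)
  f''(x) = (2*x^2 - 1)/(2*x^2 + 1)^2
Substitute x = B_t and multiply the f'' term by 1/2:
  drift     = (1/2) * ((2*x^2 - 1)/(2*x^2 + 1)^2) evaluated at B_t = (B_t^2 - 1/2)/(2*B_t^2 + 1)^2
  diffusion = (-x/(2*x^2 + 1)) evaluated at B_t = -B_t/(2*B_t^2 + 1)
Therefore d(-log(B_t^2 + 1/2)/4) = ((B_t^2 - 1/2)/(2*B_t^2 + 1)^2) dt + (-B_t/(2*B_t^2 + 1)) dB_t.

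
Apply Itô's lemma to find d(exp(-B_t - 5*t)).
d(exp(-B_t - 5*t)) = (-9*exp(-B_t - 5*t)/2) dt + (-exp(-B_t - 5*t)) dB_t

Itô's formula for f(t, x): d f(t, B_t) = (f_t + (1/2) f_xx) dt + f_x dB_t. Compute partials of f(t, x) = exp(-5*t - x):
  f_t(t,x)  = -5*exp(-5*t - x)
  f_x(t,x)  = -exp(-5*t - x)
  f_xx(t,x) = exp(-5*t - x)
Assemble drift = f_t + (1/2) f_xx = -9*exp(-5*t - x)/2 and diffusion = f_x = -exp(-5*t - x). Substituting x = B_t:
  d(exp(-B_t - 5*t)) = (-9*exp(-B_t - 5*t)/2) dt + (-exp(-B_t - 5*t)) dB_t.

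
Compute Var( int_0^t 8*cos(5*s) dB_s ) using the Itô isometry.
Var = 32*t + 16*sin(10*t)/5

The Itô integral of a deterministic integrand f(s) has mean 0 because each increment f(s) * (B_{s+ds} - B_s) has mean 0. By the Itô isometry:
  Var( int_0^t f(s) dB_s ) = E[ (int_0^t f(s) dB_s)^2 ] = int_0^t f(s)^2 ds.
Here f(s) = 8*cos(5*s), so f(s)^2 = 64*cos(5*s)^2. Integrate:
  int_0^t (64*cos(5*s)^2) ds = 32*t + 16*sin(10*t)/5.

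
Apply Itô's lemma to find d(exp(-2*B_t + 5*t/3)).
d(exp(-2*B_t + 5*t/3)) = (11*exp(-2*B_t + 5*t/3)/3) dt + (-2*exp(-2*B_t + 5*t/3)) dB_t

Itô's formula for f(t, x): d f(t, B_t) = (f_t + (1/2) f_xx) dt + f_x dB_t. Compute partials of f(t, x) = exp(5*t/3 - 2*x):
  f_t(t,x)  = 5*exp(5*t/3 - 2*x)/3
  f_x(t,x)  = -2*exp(5*t/3 - 2*x)
  f_xx(t,x) = 4*exp(5*t/3 - 2*x)
Assemble drift = f_t + (1/2) f_xx = 11*exp(5*t/3 - 2*x)/3 and diffusion = f_x = -2*exp(5*t/3 - 2*x). Substituting x = B_t:
  d(exp(-2*B_t + 5*t/3)) = (11*exp(-2*B_t + 5*t/3)/3) dt + (-2*exp(-2*B_t + 5*t/3)) dB_t.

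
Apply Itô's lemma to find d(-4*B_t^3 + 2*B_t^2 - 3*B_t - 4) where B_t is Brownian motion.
d(-4*B_t^3 + 2*B_t^2 - 3*B_t - 4) = (2 - 12*B_t) dt + (-12*B_t^2 + 4*B_t - 3) dB_t

Itô's formula for f(B_t) gives d f(B_t) = f'(B_t) dB_t + (1/2) f''(B_t) dt. Compute derivatives of f(x) = -4*x^3 + 2*x^2 - 3*x - 4:
  f'(x)  = -12*x^2 + 4*x - 3
  f''(x) = 4 - 24*x
Substitute x = B_t and multiply the f'' term by 1/2:
  drift     = (1/2) * (4 - 24*x) evaluated at B_t = 2 - 12*B_t
  diffusion = (-12*x^2 + 4*x - 3) evaluated at B_t = -12*B_t^2 + 4*B_t - 3
Therefore d(-4*B_t^3 + 2*B_t^2 - 3*B_t - 4) = (2 - 12*B_t) dt + (-12*B_t^2 + 4*B_t - 3) dB_t.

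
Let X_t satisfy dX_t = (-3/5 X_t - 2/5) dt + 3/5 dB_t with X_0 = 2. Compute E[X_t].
E[X_t] = -2/3 + 8*exp(-3*t/5)/3

Taking expectations and using E[dB_t] = 0, the mean m(t) = E[X_t] satisfies the ODE m'(t) = a m(t) + b with m(0) = x_0. With a = -3/5, b = -2/5, x_0 = 2, the solution is
  m(t) = x_0 * exp(a t) + (b/a) * (exp(a t) - 1)
       = 2 * exp((-3/5) t) + ((-2/5)/(-3/5)) * (exp((-3/5) t) - 1)
       = -2/3 + 8*exp(-3*t/5)/3.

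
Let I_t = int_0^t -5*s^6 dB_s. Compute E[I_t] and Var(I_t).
E[I_t] = 0; Var(I_t) = 25*t^13/13

The Itô integral of a deterministic integrand f(s) has mean 0 because each increment f(s) * (B_{s+ds} - B_s) has mean 0. By the Itô isometry:
  Var( int_0^t f(s) dB_s ) = E[ (int_0^t f(s) dB_s)^2 ] = int_0^t f(s)^2 ds.
Here f(s) = -5*s^6, so f(s)^2 = 25*s^12. Integrate:
  int_0^t (25*s^12) ds = 25*t^13/13.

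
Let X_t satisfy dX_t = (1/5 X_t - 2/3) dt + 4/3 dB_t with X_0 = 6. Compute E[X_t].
E[X_t] = 8*exp(t/5)/3 + 10/3

Taking expectations and using E[dB_t] = 0, the mean m(t) = E[X_t] satisfies the ODE m'(t) = a m(t) + b with m(0) = x_0. With a = 1/5, b = -2/3, x_0 = 6, the solution is
  m(t) = x_0 * exp(a t) + (b/a) * (exp(a t) - 1)
       = 6 * exp((1/5) t) + ((-2/3)/(1/5)) * (exp((1/5) t) - 1)
       = 8*exp(t/5)/3 + 10/3.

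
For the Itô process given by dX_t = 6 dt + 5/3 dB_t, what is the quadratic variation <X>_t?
<X>_t = 25*t/9

For an Itô process dX_t = a(t) dt + b(t) dB_t, the quadratic variation is <X>_t = int_0^t b(s)^2 ds (the drift term does not contribute). Here b(s) = 5/3, so
  b(s)^2 = 25/9.
Integrating from 0 to t:
  <X>_t = int_0^t (25/9) ds = 25*t/9.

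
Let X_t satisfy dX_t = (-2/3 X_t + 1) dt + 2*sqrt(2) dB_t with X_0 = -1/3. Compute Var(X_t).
Var(X_t) = 6 - 6*exp(-4*t/3)

The variance V(t) = Var(X_t) satisfies V'(t) = 2 a V(t) + c^2 with V(0) = 0 (drift coefficient is linear in X, diffusion is constant). With a = -2/3, c = 2*sqrt(2), the solution is
  V(t) = (c^2 / (2 a)) * (exp(2 a t) - 1)
       = ((2*sqrt(2))^2 / (2*(-2/3))) * (exp((-4/3) t) - 1)
       = 6 - 6*exp(-4*t/3).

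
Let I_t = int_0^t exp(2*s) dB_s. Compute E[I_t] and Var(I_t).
E[I_t] = 0; Var(I_t) = exp(4*t)/4 - 1/4

The Itô integral of a deterministic integrand f(s) has mean 0 because each increment f(s) * (B_{s+ds} - B_s) has mean 0. By the Itô isometry:
  Var( int_0^t f(s) dB_s ) = E[ (int_0^t f(s) dB_s)^2 ] = int_0^t f(s)^2 ds.
Here f(s) = exp(2*s), so f(s)^2 = exp(4*s). Integrate:
  int_0^t (exp(4*s)) ds = exp(4*t)/4 - 1/4.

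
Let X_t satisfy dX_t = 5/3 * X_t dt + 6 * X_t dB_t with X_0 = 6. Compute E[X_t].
E[X_t] = 6*exp(5*t/3)

For GBM dX = mu X dt + sigma X dB with X_0 = x_0, apply Itô to Y = log X: dY = (mu - sigma^2/2) dt + sigma dB, so Y_t = log(x_0) + (mu - sigma^2/2) t + sigma B_t and hence X_t = x_0 * exp((mu - sigma^2/2) t + sigma B_t).
With mu = 5/3, sigma = 6, x_0 = 6, this gives:
  X_t = 6 * exp((-49/3) * t + (6) * B_t).
Since sigma*B_t ~ Normal(0, sigma^2 t), E[exp(sigma*B_t)] = exp(sigma^2 t / 2); so E[X_t] = x_0 * exp((mu - sigma^2/2) t) * exp(sigma^2 t / 2) = x_0 * exp(mu t) = 6*exp(5*t/3).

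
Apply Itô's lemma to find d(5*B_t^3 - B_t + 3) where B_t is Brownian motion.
d(5*B_t^3 - B_t + 3) = (15*B_t) dt + (15*B_t^2 - 1) dB_t

Itô's formula for f(B_t) gives d f(B_t) = f'(B_t) dB_t + (1/2) f''(B_t) dt. Compute derivatives of f(x) = 5*x^3 - x + 3:
  f'(x)  = 15*x^2 - 1
  f''(x) = 30*x
Substitute x = B_t and multiply the f'' term by 1/2:
  drift     = (1/2) * (30*x) evaluated at B_t = 15*B_t
  diffusion = (15*x^2 - 1) evaluated at B_t = 15*B_t^2 - 1
Therefore d(5*B_t^3 - B_t + 3) = (15*B_t) dt + (15*B_t^2 - 1) dB_t.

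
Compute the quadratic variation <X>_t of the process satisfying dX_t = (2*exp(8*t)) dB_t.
<X>_t = exp(16*t)/4 - 1/4

For an Itô process dX_t = a(t) dt + b(t) dB_t, the quadratic variation is <X>_t = int_0^t b(s)^2 ds (the drift term does not contribute). Here b(s) = 2*exp(8*s), so
  b(s)^2 = 4*exp(16*s).
Integrating from 0 to t:
  <X>_t = int_0^t (4*exp(16*s)) ds = exp(16*t)/4 - 1/4.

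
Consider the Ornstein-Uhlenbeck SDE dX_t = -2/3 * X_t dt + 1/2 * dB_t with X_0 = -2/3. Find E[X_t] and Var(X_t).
E[X_t] = -2*exp(-2*t/3)/3; Var(X_t) = 3/16 - 3*exp(-4*t/3)/16

The OU SDE dX = -theta X dt + sigma dB admits the integrating factor exp(theta t): d(exp(theta t) X_t) = sigma exp(theta t) dB_t. Integrating from 0 to t:
  X_t = x_0 * exp(-theta t) + sigma * int_0^t exp(-theta (t-s)) dB_s.
The Itô integral has mean 0 and (by the Itô isometry) variance sigma^2 * int_0^t exp(-2 theta (t - s)) ds = sigma^2 * (1 - exp(-2 theta t)) / (2 theta).
With theta = 2/3, sigma = 1/2, x_0 = -2/3:
  E[X_t] = -2/3 * exp(-2/3 t) = -2*exp(-2*t/3)/3
  Var(X_t) = (1/2)^2 * (1 - exp(-2*2/3 t)) / (2 * 2/3) = 3/16 - 3*exp(-4*t/3)/16.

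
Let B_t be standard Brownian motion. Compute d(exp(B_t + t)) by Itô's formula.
d(exp(B_t + t)) = (3*exp(B_t + t)/2) dt + (exp(B_t + t)) dB_t

Itô's formula for f(t, x): d f(t, B_t) = (f_t + (1/2) f_xx) dt + f_x dB_t. Compute partials of f(t, x) = exp(t + x):
  f_t(t,x)  = exp(t + x)
  f_x(t,x)  = exp(t + x)
  f_xx(t,x) = exp(t + x)
Assemble drift = f_t + (1/2) f_xx = 3*exp(t + x)/2 and diffusion = f_x = exp(t + x). Substituting x = B_t:
  d(exp(B_t + t)) = (3*exp(B_t + t)/2) dt + (exp(B_t + t)) dB_t.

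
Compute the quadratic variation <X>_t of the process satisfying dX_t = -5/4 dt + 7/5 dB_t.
<X>_t = 49*t/25

For an Itô process dX_t = a(t) dt + b(t) dB_t, the quadratic variation is <X>_t = int_0^t b(s)^2 ds (the drift term does not contribute). Here b(s) = 7/5, so
  b(s)^2 = 49/25.
Integrating from 0 to t:
  <X>_t = int_0^t (49/25) ds = 49*t/25.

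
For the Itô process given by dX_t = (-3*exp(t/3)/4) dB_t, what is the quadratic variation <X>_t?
<X>_t = 27*exp(2*t/3)/32 - 27/32

For an Itô process dX_t = a(t) dt + b(t) dB_t, the quadratic variation is <X>_t = int_0^t b(s)^2 ds (the drift term does not contribute). Here b(s) = -3*exp(s/3)/4, so
  b(s)^2 = 9*exp(2*s/3)/16.
Integrating from 0 to t:
  <X>_t = int_0^t (9*exp(2*s/3)/16) ds = 27*exp(2*t/3)/32 - 27/32.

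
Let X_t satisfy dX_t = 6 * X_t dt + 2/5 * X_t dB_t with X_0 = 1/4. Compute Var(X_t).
Var(X_t) = (exp(4*t/25) - 1)*exp(12*t)/16

For GBM dX = mu X dt + sigma X dB with X_0 = x_0, apply Itô to Y = log X: dY = (mu - sigma^2/2) dt + sigma dB, so Y_t = log(x_0) + (mu - sigma^2/2) t + sigma B_t and hence X_t = x_0 * exp((mu - sigma^2/2) t + sigma B_t).
With mu = 6, sigma = 2/5, x_0 = 1/4, this gives:
  X_t = 1/4 * exp((148/25) * t + (2/5) * B_t).
Since sigma*B_t ~ Normal(0, sigma^2 t), E[exp(sigma*B_t)] = exp(sigma^2 t / 2); so E[X_t] = x_0 * exp((mu - sigma^2/2) t) * exp(sigma^2 t / 2) = x_0 * exp(mu t) = exp(6*t)/4.
Var(X_t) = E[X_t^2] - (E[X_t])^2 = x_0^2 * exp(2 mu t) * (exp(sigma^2 t) - 1) = (exp(4*t/25) - 1)*exp(12*t)/16.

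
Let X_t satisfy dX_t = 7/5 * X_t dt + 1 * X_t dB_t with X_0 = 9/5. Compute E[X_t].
E[X_t] = 9*exp(7*t/5)/5

For GBM dX = mu X dt + sigma X dB with X_0 = x_0, apply Itô to Y = log X: dY = (mu - sigma^2/2) dt + sigma dB, so Y_t = log(x_0) + (mu - sigma^2/2) t + sigma B_t and hence X_t = x_0 * exp((mu - sigma^2/2) t + sigma B_t).
With mu = 7/5, sigma = 1, x_0 = 9/5, this gives:
  X_t = 9/5 * exp((9/10) * t + (1) * B_t).
Since sigma*B_t ~ Normal(0, sigma^2 t), E[exp(sigma*B_t)] = exp(sigma^2 t / 2); so E[X_t] = x_0 * exp((mu - sigma^2/2) t) * exp(sigma^2 t / 2) = x_0 * exp(mu t) = 9*exp(7*t/5)/5.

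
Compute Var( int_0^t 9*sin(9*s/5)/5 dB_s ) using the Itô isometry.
Var = 81*t/50 - 9*sin(18*t/5)/20

The Itô integral of a deterministic integrand f(s) has mean 0 because each increment f(s) * (B_{s+ds} - B_s) has mean 0. By the Itô isometry:
  Var( int_0^t f(s) dB_s ) = E[ (int_0^t f(s) dB_s)^2 ] = int_0^t f(s)^2 ds.
Here f(s) = 9*sin(9*s/5)/5, so f(s)^2 = 81*sin(9*s/5)^2/25. Integrate:
  int_0^t (81*sin(9*s/5)^2/25) ds = 81*t/50 - 9*sin(18*t/5)/20.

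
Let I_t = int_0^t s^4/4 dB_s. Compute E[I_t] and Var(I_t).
E[I_t] = 0; Var(I_t) = t^9/144

The Itô integral of a deterministic integrand f(s) has mean 0 because each increment f(s) * (B_{s+ds} - B_s) has mean 0. By the Itô isometry:
  Var( int_0^t f(s) dB_s ) = E[ (int_0^t f(s) dB_s)^2 ] = int_0^t f(s)^2 ds.
Here f(s) = s^4/4, so f(s)^2 = s^8/16. Integrate:
  int_0^t (s^8/16) ds = t^9/144.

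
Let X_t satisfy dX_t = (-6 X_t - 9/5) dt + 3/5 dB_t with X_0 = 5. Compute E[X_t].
E[X_t] = -3/10 + 53*exp(-6*t)/10

Taking expectations and using E[dB_t] = 0, the mean m(t) = E[X_t] satisfies the ODE m'(t) = a m(t) + b with m(0) = x_0. With a = -6, b = -9/5, x_0 = 5, the solution is
  m(t) = x_0 * exp(a t) + (b/a) * (exp(a t) - 1)
       = 5 * exp((-6) t) + ((-9/5)/(-6)) * (exp((-6) t) - 1)
       = -3/10 + 53*exp(-6*t)/10.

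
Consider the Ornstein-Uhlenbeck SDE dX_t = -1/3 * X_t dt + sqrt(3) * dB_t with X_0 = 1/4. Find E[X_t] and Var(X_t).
E[X_t] = exp(-t/3)/4; Var(X_t) = 9/2 - 9*exp(-2*t/3)/2

The OU SDE dX = -theta X dt + sigma dB admits the integrating factor exp(theta t): d(exp(theta t) X_t) = sigma exp(theta t) dB_t. Integrating from 0 to t:
  X_t = x_0 * exp(-theta t) + sigma * int_0^t exp(-theta (t-s)) dB_s.
The Itô integral has mean 0 and (by the Itô isometry) variance sigma^2 * int_0^t exp(-2 theta (t - s)) ds = sigma^2 * (1 - exp(-2 theta t)) / (2 theta).
With theta = 1/3, sigma = sqrt(3), x_0 = 1/4:
  E[X_t] = 1/4 * exp(-1/3 t) = exp(-t/3)/4
  Var(X_t) = (sqrt(3))^2 * (1 - exp(-2*1/3 t)) / (2 * 1/3) = 9/2 - 9*exp(-2*t/3)/2.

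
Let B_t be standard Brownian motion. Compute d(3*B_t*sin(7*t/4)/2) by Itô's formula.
d(3*B_t*sin(7*t/4)/2) = (21*B_t*cos(7*t/4)/8) dt + (3*sin(7*t/4)/2) dB_t

Itô's formula for f(t, x): d f(t, B_t) = (f_t + (1/2) f_xx) dt + f_x dB_t. Compute partials of f(t, x) = 3*x*sin(7*t/4)/2:
  f_t(t,x)  = 21*x*cos(7*t/4)/8
  f_x(t,x)  = 3*sin(7*t/4)/2
  f_xx(t,x) = 0
Assemble drift = f_t + (1/2) f_xx = 21*x*cos(7*t/4)/8 and diffusion = f_x = 3*sin(7*t/4)/2. Substituting x = B_t:
  d(3*B_t*sin(7*t/4)/2) = (21*B_t*cos(7*t/4)/8) dt + (3*sin(7*t/4)/2) dB_t.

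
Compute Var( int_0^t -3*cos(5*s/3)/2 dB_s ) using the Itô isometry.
Var = 9*t/8 + 27*sin(10*t/3)/80

The Itô integral of a deterministic integrand f(s) has mean 0 because each increment f(s) * (B_{s+ds} - B_s) has mean 0. By the Itô isometry:
  Var( int_0^t f(s) dB_s ) = E[ (int_0^t f(s) dB_s)^2 ] = int_0^t f(s)^2 ds.
Here f(s) = -3*cos(5*s/3)/2, so f(s)^2 = 9*cos(5*s/3)^2/4. Integrate:
  int_0^t (9*cos(5*s/3)^2/4) ds = 9*t/8 + 27*sin(10*t/3)/80.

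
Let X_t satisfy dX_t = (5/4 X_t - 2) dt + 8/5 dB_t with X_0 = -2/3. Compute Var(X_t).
Var(X_t) = 128*exp(5*t/2)/125 - 128/125

The variance V(t) = Var(X_t) satisfies V'(t) = 2 a V(t) + c^2 with V(0) = 0 (drift coefficient is linear in X, diffusion is constant). With a = 5/4, c = 8/5, the solution is
  V(t) = (c^2 / (2 a)) * (exp(2 a t) - 1)
       = ((8/5)^2 / (2*(5/4))) * (exp((5/2) t) - 1)
       = 128*exp(5*t/2)/125 - 128/125.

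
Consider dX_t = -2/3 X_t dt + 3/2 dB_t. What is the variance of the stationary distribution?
lim Var(X_t) = 27/16

The OU SDE dX = -theta X dt + sigma dB admits the integrating factor exp(theta t): d(exp(theta t) X_t) = sigma exp(theta t) dB_t. Integrating from 0 to t gives X_t = x_0 * exp(-theta t) + sigma * int_0^t exp(-theta (t-s)) dB_s for any initial x_0. The Itô integral has variance (by the Itô isometry) sigma^2 * int_0^t exp(-2 theta (t - s)) ds = sigma^2 * (1 - exp(-2 theta t)) / (2 theta), independent of x_0.
With theta = 2/3, sigma = 3/2:
  Var(X_t) = (3/2)^2 * (1 - exp(-2*2/3 t)) / (2 * 2/3) = 27/16 - 27*exp(-4*t/3)/16.
As t -> infinity, exp(-2*2/3 t) -> 0, so the stationary variance is sigma^2 / (2 theta) = 27/16.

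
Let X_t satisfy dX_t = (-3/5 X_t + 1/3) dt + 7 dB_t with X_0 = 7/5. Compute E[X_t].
E[X_t] = 5/9 + 38*exp(-3*t/5)/45

Taking expectations and using E[dB_t] = 0, the mean m(t) = E[X_t] satisfies the ODE m'(t) = a m(t) + b with m(0) = x_0. With a = -3/5, b = 1/3, x_0 = 7/5, the solution is
  m(t) = x_0 * exp(a t) + (b/a) * (exp(a t) - 1)
       = (7/5) * exp((-3/5) t) + ((1/3)/(-3/5)) * (exp((-3/5) t) - 1)
       = 5/9 + 38*exp(-3*t/5)/45.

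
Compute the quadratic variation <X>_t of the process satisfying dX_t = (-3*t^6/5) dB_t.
<X>_t = 9*t^13/325

For an Itô process dX_t = a(t) dt + b(t) dB_t, the quadratic variation is <X>_t = int_0^t b(s)^2 ds (the drift term does not contribute). Here b(s) = -3*s^6/5, so
  b(s)^2 = 9*s^12/25.
Integrating from 0 to t:
  <X>_t = int_0^t (9*s^12/25) ds = 9*t^13/325.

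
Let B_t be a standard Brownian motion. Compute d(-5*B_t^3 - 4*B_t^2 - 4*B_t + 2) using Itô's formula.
d(-5*B_t^3 - 4*B_t^2 - 4*B_t + 2) = (-15*B_t - 4) dt + (-15*B_t^2 - 8*B_t - 4) dB_t

Itô's formula for f(B_t) gives d f(B_t) = f'(B_t) dB_t + (1/2) f''(B_t) dt. Compute derivatives of f(x) = -5*x^3 - 4*x^2 - 4*x + 2:
  f'(x)  = -15*x^2 - 8*x - 4
  f''(x) = -30*x - 8
Substitute x = B_t and multiply the f'' term by 1/2:
  drift     = (1/2) * (-30*x - 8) evaluated at B_t = -15*B_t - 4
  diffusion = (-15*x^2 - 8*x - 4) evaluated at B_t = -15*B_t^2 - 8*B_t - 4
Therefore d(-5*B_t^3 - 4*B_t^2 - 4*B_t + 2) = (-15*B_t - 4) dt + (-15*B_t^2 - 8*B_t - 4) dB_t.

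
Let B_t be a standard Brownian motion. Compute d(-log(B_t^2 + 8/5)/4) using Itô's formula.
d(-log(B_t^2 + 8/5)/4) = (5*(5*B_t^2 - 8)/(4*(5*B_t^2 + 8)^2)) dt + (-5*B_t/(10*B_t^2 + 16)) dB_t

Itô's formula for f(B_t) gives d f(B_t) = f'(B_t) dB_t + (1/2) f''(B_t) dt. Compute derivatives of f(x) = -log(x^2 + 8/5)/4:
  f'(x)  = -5*x/(10*x^2 + 16)
  f''(x) = 5*(5*x^2 - 8)/(2*(5*x^2 + 8)^2)
Substitute x = B_t and multiply the f'' term by 1/2:
  drift     = (1/2) * (5*(5*x^2 - 8)/(2*(5*x^2 + 8)^2)) evaluated at B_t = 5*(5*B_t^2 - 8)/(4*(5*B_t^2 + 8)^2)
  diffusion = (-5*x/(10*x^2 + 16)) evaluated at B_t = -5*B_t/(10*B_t^2 + 16)
Therefore d(-log(B_t^2 + 8/5)/4) = (5*(5*B_t^2 - 8)/(4*(5*B_t^2 + 8)^2)) dt + (-5*B_t/(10*B_t^2 + 16)) dB_t.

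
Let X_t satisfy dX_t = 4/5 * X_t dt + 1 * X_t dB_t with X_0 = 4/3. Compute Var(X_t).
Var(X_t) = 16*(exp(t) - 1)*exp(8*t/5)/9

For GBM dX = mu X dt + sigma X dB with X_0 = x_0, apply Itô to Y = log X: dY = (mu - sigma^2/2) dt + sigma dB, so Y_t = log(x_0) + (mu - sigma^2/2) t + sigma B_t and hence X_t = x_0 * exp((mu - sigma^2/2) t + sigma B_t).
With mu = 4/5, sigma = 1, x_0 = 4/3, this gives:
  X_t = 4/3 * exp((3/10) * t + (1) * B_t).
Since sigma*B_t ~ Normal(0, sigma^2 t), E[exp(sigma*B_t)] = exp(sigma^2 t / 2); so E[X_t] = x_0 * exp((mu - sigma^2/2) t) * exp(sigma^2 t / 2) = x_0 * exp(mu t) = 4*exp(4*t/5)/3.
Var(X_t) = E[X_t^2] - (E[X_t])^2 = x_0^2 * exp(2 mu t) * (exp(sigma^2 t) - 1) = 16*(exp(t) - 1)*exp(8*t/5)/9.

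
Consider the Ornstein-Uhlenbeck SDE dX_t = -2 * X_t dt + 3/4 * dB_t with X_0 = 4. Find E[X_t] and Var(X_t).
E[X_t] = 4*exp(-2*t); Var(X_t) = 9/64 - 9*exp(-4*t)/64

The OU SDE dX = -theta X dt + sigma dB admits the integrating factor exp(theta t): d(exp(theta t) X_t) = sigma exp(theta t) dB_t. Integrating from 0 to t:
  X_t = x_0 * exp(-theta t) + sigma * int_0^t exp(-theta (t-s)) dB_s.
The Itô integral has mean 0 and (by the Itô isometry) variance sigma^2 * int_0^t exp(-2 theta (t - s)) ds = sigma^2 * (1 - exp(-2 theta t)) / (2 theta).
With theta = 2, sigma = 3/4, x_0 = 4:
  E[X_t] = 4 * exp(-2 t) = 4*exp(-2*t)
  Var(X_t) = (3/4)^2 * (1 - exp(-2*2 t)) / (2 * 2) = 9/64 - 9*exp(-4*t)/64.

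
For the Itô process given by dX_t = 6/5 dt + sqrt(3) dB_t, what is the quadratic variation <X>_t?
<X>_t = 3*t

For an Itô process dX_t = a(t) dt + b(t) dB_t, the quadratic variation is <X>_t = int_0^t b(s)^2 ds (the drift term does not contribute). Here b(s) = sqrt(3), so
  b(s)^2 = 3.
Integrating from 0 to t:
  <X>_t = int_0^t (3) ds = 3*t.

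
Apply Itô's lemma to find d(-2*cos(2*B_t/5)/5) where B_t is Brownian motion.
d(-2*cos(2*B_t/5)/5) = (4*cos(2*B_t/5)/125) dt + (4*sin(2*B_t/5)/25) dB_t

Itô's formula for f(B_t) gives d f(B_t) = f'(B_t) dB_t + (1/2) f''(B_t) dt. Compute derivatives of f(x) = -2*cos(2*x/5)/5:
  f'(x)  = 4*sin(2*x/5)/25
  f''(x) = 8*cos(2*x/5)/125
Substitute x = B_t and multiply the f'' term by 1/2:
  drift     = (1/2) * (8*cos(2*x/5)/125) evaluated at B_t = 4*cos(2*B_t/5)/125
  diffusion = (4*sin(2*x/5)/25) evaluated at B_t = 4*sin(2*B_t/5)/25
Therefore d(-2*cos(2*B_t/5)/5) = (4*cos(2*B_t/5)/125) dt + (4*sin(2*B_t/5)/25) dB_t.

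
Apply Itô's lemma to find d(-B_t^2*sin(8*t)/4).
d(-B_t^2*sin(8*t)/4) = (-2*B_t^2*cos(8*t) - sin(8*t)/4) dt + (-B_t*sin(8*t)/2) dB_t

Itô's formula for f(t, x): d f(t, B_t) = (f_t + (1/2) f_xx) dt + f_x dB_t. Compute partials of f(t, x) = -x^2*sin(8*t)/4:
  f_t(t,x)  = -2*x^2*cos(8*t)
  f_x(t,x)  = -x*sin(8*t)/2
  f_xx(t,x) = -sin(8*t)/2
Assemble drift = f_t + (1/2) f_xx = -2*x^2*cos(8*t) - sin(8*t)/4 and diffusion = f_x = -x*sin(8*t)/2. Substituting x = B_t:
  d(-B_t^2*sin(8*t)/4) = (-2*B_t^2*cos(8*t) - sin(8*t)/4) dt + (-B_t*sin(8*t)/2) dB_t.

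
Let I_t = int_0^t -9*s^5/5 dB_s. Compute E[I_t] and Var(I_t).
E[I_t] = 0; Var(I_t) = 81*t^11/275

The Itô integral of a deterministic integrand f(s) has mean 0 because each increment f(s) * (B_{s+ds} - B_s) has mean 0. By the Itô isometry:
  Var( int_0^t f(s) dB_s ) = E[ (int_0^t f(s) dB_s)^2 ] = int_0^t f(s)^2 ds.
Here f(s) = -9*s^5/5, so f(s)^2 = 81*s^10/25. Integrate:
  int_0^t (81*s^10/25) ds = 81*t^11/275.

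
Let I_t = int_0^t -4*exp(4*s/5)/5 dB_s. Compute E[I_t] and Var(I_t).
E[I_t] = 0; Var(I_t) = 2*exp(8*t/5)/5 - 2/5

The Itô integral of a deterministic integrand f(s) has mean 0 because each increment f(s) * (B_{s+ds} - B_s) has mean 0. By the Itô isometry:
  Var( int_0^t f(s) dB_s ) = E[ (int_0^t f(s) dB_s)^2 ] = int_0^t f(s)^2 ds.
Here f(s) = -4*exp(4*s/5)/5, so f(s)^2 = 16*exp(8*s/5)/25. Integrate:
  int_0^t (16*exp(8*s/5)/25) ds = 2*exp(8*t/5)/5 - 2/5.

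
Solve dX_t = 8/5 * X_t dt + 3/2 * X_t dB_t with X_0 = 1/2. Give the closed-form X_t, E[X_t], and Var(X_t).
X_t = 1/2 * exp((19/40) t + (3/2) B_t); E[X_t] = exp(8*t/5)/2; Var(X_t) = (exp(9*t/4) - 1)*exp(16*t/5)/4

For GBM dX = mu X dt + sigma X dB with X_0 = x_0, apply Itô to Y = log X: dY = (mu - sigma^2/2) dt + sigma dB, so Y_t = log(x_0) + (mu - sigma^2/2) t + sigma B_t and hence X_t = x_0 * exp((mu - sigma^2/2) t + sigma B_t).
With mu = 8/5, sigma = 3/2, x_0 = 1/2, this gives:
  X_t = 1/2 * exp((19/40) * t + (3/2) * B_t).
Since sigma*B_t ~ Normal(0, sigma^2 t), E[exp(sigma*B_t)] = exp(sigma^2 t / 2); so E[X_t] = x_0 * exp((mu - sigma^2/2) t) * exp(sigma^2 t / 2) = x_0 * exp(mu t) = exp(8*t/5)/2.
Var(X_t) = E[X_t^2] - (E[X_t])^2 = x_0^2 * exp(2 mu t) * (exp(sigma^2 t) - 1) = (exp(9*t/4) - 1)*exp(16*t/5)/4.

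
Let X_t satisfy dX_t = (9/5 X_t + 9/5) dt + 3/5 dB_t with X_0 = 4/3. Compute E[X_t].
E[X_t] = 7*exp(9*t/5)/3 - 1

Taking expectations and using E[dB_t] = 0, the mean m(t) = E[X_t] satisfies the ODE m'(t) = a m(t) + b with m(0) = x_0. With a = 9/5, b = 9/5, x_0 = 4/3, the solution is
  m(t) = x_0 * exp(a t) + (b/a) * (exp(a t) - 1)
       = (4/3) * exp((9/5) t) + ((9/5)/(9/5)) * (exp((9/5) t) - 1)
       = 7*exp(9*t/5)/3 - 1.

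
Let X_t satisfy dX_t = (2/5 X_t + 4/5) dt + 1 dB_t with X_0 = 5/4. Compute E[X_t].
E[X_t] = 13*exp(2*t/5)/4 - 2

Taking expectations and using E[dB_t] = 0, the mean m(t) = E[X_t] satisfies the ODE m'(t) = a m(t) + b with m(0) = x_0. With a = 2/5, b = 4/5, x_0 = 5/4, the solution is
  m(t) = x_0 * exp(a t) + (b/a) * (exp(a t) - 1)
       = (5/4) * exp((2/5) t) + ((4/5)/(2/5)) * (exp((2/5) t) - 1)
       = 13*exp(2*t/5)/4 - 2.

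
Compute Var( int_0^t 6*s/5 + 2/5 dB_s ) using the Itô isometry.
Var = 4*t*(3*t^2 + 3*t + 1)/25

The Itô integral of a deterministic integrand f(s) has mean 0 because each increment f(s) * (B_{s+ds} - B_s) has mean 0. By the Itô isometry:
  Var( int_0^t f(s) dB_s ) = E[ (int_0^t f(s) dB_s)^2 ] = int_0^t f(s)^2 ds.
Here f(s) = 6*s/5 + 2/5, so f(s)^2 = 4*(3*s + 1)^2/25. Integrate:
  int_0^t (4*(3*s + 1)^2/25) ds = 4*t*(3*t^2 + 3*t + 1)/25.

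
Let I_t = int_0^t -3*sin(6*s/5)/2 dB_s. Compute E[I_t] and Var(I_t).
E[I_t] = 0; Var(I_t) = 9*t/8 - 15*sin(12*t/5)/32

The Itô integral of a deterministic integrand f(s) has mean 0 because each increment f(s) * (B_{s+ds} - B_s) has mean 0. By the Itô isometry:
  Var( int_0^t f(s) dB_s ) = E[ (int_0^t f(s) dB_s)^2 ] = int_0^t f(s)^2 ds.
Here f(s) = -3*sin(6*s/5)/2, so f(s)^2 = 9*sin(6*s/5)^2/4. Integrate:
  int_0^t (9*sin(6*s/5)^2/4) ds = 9*t/8 - 15*sin(12*t/5)/32.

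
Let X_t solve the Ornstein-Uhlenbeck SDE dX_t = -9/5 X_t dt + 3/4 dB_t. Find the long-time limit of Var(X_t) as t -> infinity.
lim Var(X_t) = 5/32

The OU SDE dX = -theta X dt + sigma dB admits the integrating factor exp(theta t): d(exp(theta t) X_t) = sigma exp(theta t) dB_t. Integrating from 0 to t gives X_t = x_0 * exp(-theta t) + sigma * int_0^t exp(-theta (t-s)) dB_s for any initial x_0. The Itô integral has variance (by the Itô isometry) sigma^2 * int_0^t exp(-2 theta (t - s)) ds = sigma^2 * (1 - exp(-2 theta t)) / (2 theta), independent of x_0.
With theta = 9/5, sigma = 3/4:
  Var(X_t) = (3/4)^2 * (1 - exp(-2*9/5 t)) / (2 * 9/5) = 5/32 - 5*exp(-18*t/5)/32.
As t -> infinity, exp(-2*9/5 t) -> 0, so the stationary variance is sigma^2 / (2 theta) = 5/32.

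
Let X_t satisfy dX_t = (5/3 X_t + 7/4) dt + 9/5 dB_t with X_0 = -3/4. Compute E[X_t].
E[X_t] = 3*exp(5*t/3)/10 - 21/20

Taking expectations and using E[dB_t] = 0, the mean m(t) = E[X_t] satisfies the ODE m'(t) = a m(t) + b with m(0) = x_0. With a = 5/3, b = 7/4, x_0 = -3/4, the solution is
  m(t) = x_0 * exp(a t) + (b/a) * (exp(a t) - 1)
       = (-3/4) * exp((5/3) t) + ((7/4)/(5/3)) * (exp((5/3) t) - 1)
       = 3*exp(5*t/3)/10 - 21/20.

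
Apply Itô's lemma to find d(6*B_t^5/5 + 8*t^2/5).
d(6*B_t^5/5 + 8*t^2/5) = (12*B_t^3 + 16*t/5) dt + (6*B_t^4) dB_t

Itô's formula for f(t, x): d f(t, B_t) = (f_t + (1/2) f_xx) dt + f_x dB_t. Compute partials of f(t, x) = 8*t^2/5 + 6*x^5/5:
  f_t(t,x)  = 16*t/5
  f_x(t,x)  = 6*x^4
  f_xx(t,x) = 24*x^3
Assemble drift = f_t + (1/2) f_xx = 16*t/5 + 12*x^3 and diffusion = f_x = 6*x^4. Substituting x = B_t:
  d(6*B_t^5/5 + 8*t^2/5) = (12*B_t^3 + 16*t/5) dt + (6*B_t^4) dB_t.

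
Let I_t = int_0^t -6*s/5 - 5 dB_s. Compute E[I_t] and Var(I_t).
E[I_t] = 0; Var(I_t) = t*(12*t^2 + 150*t + 625)/25

The Itô integral of a deterministic integrand f(s) has mean 0 because each increment f(s) * (B_{s+ds} - B_s) has mean 0. By the Itô isometry:
  Var( int_0^t f(s) dB_s ) = E[ (int_0^t f(s) dB_s)^2 ] = int_0^t f(s)^2 ds.
Here f(s) = -6*s/5 - 5, so f(s)^2 = (6*s + 25)^2/25. Integrate:
  int_0^t ((6*s + 25)^2/25) ds = t*(12*t^2 + 150*t + 625)/25.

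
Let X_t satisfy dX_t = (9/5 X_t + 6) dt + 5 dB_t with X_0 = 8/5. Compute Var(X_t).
Var(X_t) = 125*exp(18*t/5)/18 - 125/18

The variance V(t) = Var(X_t) satisfies V'(t) = 2 a V(t) + c^2 with V(0) = 0 (drift coefficient is linear in X, diffusion is constant). With a = 9/5, c = 5, the solution is
  V(t) = (c^2 / (2 a)) * (exp(2 a t) - 1)
       = (5^2 / (2*(9/5))) * (exp((18/5) t) - 1)
       = 125*exp(18*t/5)/18 - 125/18.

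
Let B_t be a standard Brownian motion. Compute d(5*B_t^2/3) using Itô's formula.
d(5*B_t^2/3) = (5/3) dt + (10*B_t/3) dB_t

Itô's formula for f(B_t) gives d f(B_t) = f'(B_t) dB_t + (1/2) f''(B_t) dt. Compute derivatives of f(x) = 5*x^2/3:
  f'(x)  = 10*x/3
  f''(x) = 10/3
Substitute x = B_t and multiply the f'' term by 1/2:
  drift     = (1/2) * (10/3) evaluated at B_t = 5/3
  diffusion = (10*x/3) evaluated at B_t = 10*B_t/3
Therefore d(5*B_t^2/3) = (5/3) dt + (10*B_t/3) dB_t.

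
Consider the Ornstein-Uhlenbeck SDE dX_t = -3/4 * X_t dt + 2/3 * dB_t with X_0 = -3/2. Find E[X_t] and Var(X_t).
E[X_t] = -3*exp(-3*t/4)/2; Var(X_t) = 8/27 - 8*exp(-3*t/2)/27

The OU SDE dX = -theta X dt + sigma dB admits the integrating factor exp(theta t): d(exp(theta t) X_t) = sigma exp(theta t) dB_t. Integrating from 0 to t:
  X_t = x_0 * exp(-theta t) + sigma * int_0^t exp(-theta (t-s)) dB_s.
The Itô integral has mean 0 and (by the Itô isometry) variance sigma^2 * int_0^t exp(-2 theta (t - s)) ds = sigma^2 * (1 - exp(-2 theta t)) / (2 theta).
With theta = 3/4, sigma = 2/3, x_0 = -3/2:
  E[X_t] = -3/2 * exp(-3/4 t) = -3*exp(-3*t/4)/2
  Var(X_t) = (2/3)^2 * (1 - exp(-2*3/4 t)) / (2 * 3/4) = 8/27 - 8*exp(-3*t/2)/27.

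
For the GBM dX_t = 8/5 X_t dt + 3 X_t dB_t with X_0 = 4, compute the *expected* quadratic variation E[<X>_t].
E[<X>_t] = 720*exp(61*t/5)/61 - 720/61

<X>_t = int_0^t (3 * X_s)^2 ds. Taking expectation inside the integral: E[<X>_t] = 3^2 * int_0^t E[X_s^2] ds. For GBM, E[X_s^2] = x_0^2 * exp((2 mu + sigma^2) s). Integrating:
  E[<X>_t] = 3^2 * 4^2 * (exp((2*(8/5) + 3^2) t) - 1) / (2*(8/5) + 3^2)
           = 3^2 * 4^2 * (exp((61/5) t) - 1) / (61/5) = 720*exp(61*t/5)/61 - 720/61.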